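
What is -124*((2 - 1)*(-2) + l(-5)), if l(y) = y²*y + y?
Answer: 16368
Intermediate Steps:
l(y) = y + y³ (l(y) = y³ + y = y + y³)
-124*((2 - 1)*(-2) + l(-5)) = -124*((2 - 1)*(-2) + (-5 + (-5)³)) = -124*(1*(-2) + (-5 - 125)) = -124*(-2 - 130) = -124*(-132) = 16368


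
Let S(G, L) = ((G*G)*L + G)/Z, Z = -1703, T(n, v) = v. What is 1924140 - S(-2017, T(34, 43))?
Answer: 3451744830/1703 ≈ 2.0269e+6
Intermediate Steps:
S(G, L) = -G/1703 - L*G²/1703 (S(G, L) = ((G*G)*L + G)/(-1703) = (G²*L + G)*(-1/1703) = (L*G² + G)*(-1/1703) = (G + L*G²)*(-1/1703) = -G/1703 - L*G²/1703)
1924140 - S(-2017, T(34, 43)) = 1924140 - (-1)*(-2017)*(1 - 2017*43)/1703 = 1924140 - (-1)*(-2017)*(1 - 86731)/1703 = 1924140 - (-1)*(-2017)*(-86730)/1703 = 1924140 - 1*(-174934410/1703) = 1924140 + 174934410/1703 = 3451744830/1703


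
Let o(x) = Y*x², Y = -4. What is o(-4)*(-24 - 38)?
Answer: 3968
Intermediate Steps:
o(x) = -4*x²
o(-4)*(-24 - 38) = (-4*(-4)²)*(-24 - 38) = -4*16*(-62) = -64*(-62) = 3968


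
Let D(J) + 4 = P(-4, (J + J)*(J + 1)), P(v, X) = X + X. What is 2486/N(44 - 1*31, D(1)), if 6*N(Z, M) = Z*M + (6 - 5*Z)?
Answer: -14916/7 ≈ -2130.9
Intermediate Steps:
P(v, X) = 2*X
D(J) = -4 + 4*J*(1 + J) (D(J) = -4 + 2*((J + J)*(J + 1)) = -4 + 2*((2*J)*(1 + J)) = -4 + 2*(2*J*(1 + J)) = -4 + 4*J*(1 + J))
N(Z, M) = 1 - 5*Z/6 + M*Z/6 (N(Z, M) = (Z*M + (6 - 5*Z))/6 = (M*Z + (6 - 5*Z))/6 = (6 - 5*Z + M*Z)/6 = 1 - 5*Z/6 + M*Z/6)
2486/N(44 - 1*31, D(1)) = 2486/(1 - 5*(44 - 1*31)/6 + (-4 + 4*1*(1 + 1))*(44 - 1*31)/6) = 2486/(1 - 5*(44 - 31)/6 + (-4 + 4*1*2)*(44 - 31)/6) = 2486/(1 - ⅚*13 + (⅙)*(-4 + 8)*13) = 2486/(1 - 65/6 + (⅙)*4*13) = 2486/(1 - 65/6 + 26/3) = 2486/(-7/6) = 2486*(-6/7) = -14916/7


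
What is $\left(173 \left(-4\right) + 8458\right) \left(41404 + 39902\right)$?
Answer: $631422396$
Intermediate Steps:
$\left(173 \left(-4\right) + 8458\right) \left(41404 + 39902\right) = \left(-692 + 8458\right) 81306 = 7766 \cdot 81306 = 631422396$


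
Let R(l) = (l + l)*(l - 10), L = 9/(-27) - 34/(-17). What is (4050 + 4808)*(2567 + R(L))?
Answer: 202431874/9 ≈ 2.2492e+7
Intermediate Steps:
L = 5/3 (L = 9*(-1/27) - 34*(-1/17) = -1/3 + 2 = 5/3 ≈ 1.6667)
R(l) = 2*l*(-10 + l) (R(l) = (2*l)*(-10 + l) = 2*l*(-10 + l))
(4050 + 4808)*(2567 + R(L)) = (4050 + 4808)*(2567 + 2*(5/3)*(-10 + 5/3)) = 8858*(2567 + 2*(5/3)*(-25/3)) = 8858*(2567 - 250/9) = 8858*(22853/9) = 202431874/9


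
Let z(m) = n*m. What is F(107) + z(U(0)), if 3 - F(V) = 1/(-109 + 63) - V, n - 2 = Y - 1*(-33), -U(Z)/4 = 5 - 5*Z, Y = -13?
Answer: -15179/46 ≈ -329.98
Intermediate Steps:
U(Z) = -20 + 20*Z (U(Z) = -4*(5 - 5*Z) = -20 + 20*Z)
n = 22 (n = 2 + (-13 - 1*(-33)) = 2 + (-13 + 33) = 2 + 20 = 22)
F(V) = 139/46 + V (F(V) = 3 - (1/(-109 + 63) - V) = 3 - (1/(-46) - V) = 3 - (-1/46 - V) = 3 + (1/46 + V) = 139/46 + V)
z(m) = 22*m
F(107) + z(U(0)) = (139/46 + 107) + 22*(-20 + 20*0) = 5061/46 + 22*(-20 + 0) = 5061/46 + 22*(-20) = 5061/46 - 440 = -15179/46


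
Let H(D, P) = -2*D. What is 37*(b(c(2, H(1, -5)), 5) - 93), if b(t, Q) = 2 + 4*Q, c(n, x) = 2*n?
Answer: -2627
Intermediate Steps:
37*(b(c(2, H(1, -5)), 5) - 93) = 37*((2 + 4*5) - 93) = 37*((2 + 20) - 93) = 37*(22 - 93) = 37*(-71) = -2627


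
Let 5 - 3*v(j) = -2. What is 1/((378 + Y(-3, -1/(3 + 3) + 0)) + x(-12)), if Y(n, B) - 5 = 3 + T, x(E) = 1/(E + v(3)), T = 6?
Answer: 29/11365 ≈ 0.0025517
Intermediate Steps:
v(j) = 7/3 (v(j) = 5/3 - 1/3*(-2) = 5/3 + 2/3 = 7/3)
x(E) = 1/(7/3 + E) (x(E) = 1/(E + 7/3) = 1/(7/3 + E))
Y(n, B) = 14 (Y(n, B) = 5 + (3 + 6) = 5 + 9 = 14)
1/((378 + Y(-3, -1/(3 + 3) + 0)) + x(-12)) = 1/((378 + 14) + 3/(7 + 3*(-12))) = 1/(392 + 3/(7 - 36)) = 1/(392 + 3/(-29)) = 1/(392 + 3*(-1/29)) = 1/(392 - 3/29) = 1/(11365/29) = 29/11365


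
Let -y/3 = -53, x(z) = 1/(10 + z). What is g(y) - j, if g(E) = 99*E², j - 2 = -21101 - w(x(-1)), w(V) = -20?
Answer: 2523898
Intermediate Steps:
y = 159 (y = -3*(-53) = 159)
j = -21079 (j = 2 + (-21101 - 1*(-20)) = 2 + (-21101 + 20) = 2 - 21081 = -21079)
g(y) - j = 99*159² - 1*(-21079) = 99*25281 + 21079 = 2502819 + 21079 = 2523898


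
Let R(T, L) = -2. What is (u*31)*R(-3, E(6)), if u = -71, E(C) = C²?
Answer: 4402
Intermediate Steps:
(u*31)*R(-3, E(6)) = -71*31*(-2) = -2201*(-2) = 4402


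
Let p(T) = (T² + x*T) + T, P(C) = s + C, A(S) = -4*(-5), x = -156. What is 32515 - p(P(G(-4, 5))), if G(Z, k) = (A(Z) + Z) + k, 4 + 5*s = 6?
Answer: 884351/25 ≈ 35374.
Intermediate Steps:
A(S) = 20
s = ⅖ (s = -⅘ + (⅕)*6 = -⅘ + 6/5 = ⅖ ≈ 0.40000)
G(Z, k) = 20 + Z + k (G(Z, k) = (20 + Z) + k = 20 + Z + k)
P(C) = ⅖ + C
p(T) = T² - 155*T (p(T) = (T² - 156*T) + T = T² - 155*T)
32515 - p(P(G(-4, 5))) = 32515 - (⅖ + (20 - 4 + 5))*(-155 + (⅖ + (20 - 4 + 5))) = 32515 - (⅖ + 21)*(-155 + (⅖ + 21)) = 32515 - 107*(-155 + 107/5)/5 = 32515 - 107*(-668)/(5*5) = 32515 - 1*(-71476/25) = 32515 + 71476/25 = 884351/25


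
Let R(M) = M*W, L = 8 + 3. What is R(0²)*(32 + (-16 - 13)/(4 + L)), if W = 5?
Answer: 0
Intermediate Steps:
L = 11
R(M) = 5*M (R(M) = M*5 = 5*M)
R(0²)*(32 + (-16 - 13)/(4 + L)) = (5*0²)*(32 + (-16 - 13)/(4 + 11)) = (5*0)*(32 - 29/15) = 0*(32 - 29*1/15) = 0*(32 - 29/15) = 0*(451/15) = 0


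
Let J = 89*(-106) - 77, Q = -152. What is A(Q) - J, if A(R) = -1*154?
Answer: 9357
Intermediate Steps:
J = -9511 (J = -9434 - 77 = -9511)
A(R) = -154
A(Q) - J = -154 - 1*(-9511) = -154 + 9511 = 9357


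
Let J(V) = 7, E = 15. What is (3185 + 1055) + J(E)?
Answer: 4247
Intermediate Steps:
(3185 + 1055) + J(E) = (3185 + 1055) + 7 = 4240 + 7 = 4247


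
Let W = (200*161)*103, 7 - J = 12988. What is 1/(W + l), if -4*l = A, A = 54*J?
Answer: 2/6983687 ≈ 2.8638e-7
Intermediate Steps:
J = -12981 (J = 7 - 1*12988 = 7 - 12988 = -12981)
A = -700974 (A = 54*(-12981) = -700974)
W = 3316600 (W = 32200*103 = 3316600)
l = 350487/2 (l = -¼*(-700974) = 350487/2 ≈ 1.7524e+5)
1/(W + l) = 1/(3316600 + 350487/2) = 1/(6983687/2) = 2/6983687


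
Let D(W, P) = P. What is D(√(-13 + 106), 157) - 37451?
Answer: -37294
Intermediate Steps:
D(√(-13 + 106), 157) - 37451 = 157 - 37451 = -37294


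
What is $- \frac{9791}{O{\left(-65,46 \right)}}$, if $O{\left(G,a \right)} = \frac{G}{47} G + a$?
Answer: $- \frac{460177}{6387} \approx -72.049$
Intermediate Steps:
$O{\left(G,a \right)} = a + \frac{G^{2}}{47}$ ($O{\left(G,a \right)} = G \frac{1}{47} G + a = \frac{G}{47} G + a = \frac{G^{2}}{47} + a = a + \frac{G^{2}}{47}$)
$- \frac{9791}{O{\left(-65,46 \right)}} = - \frac{9791}{46 + \frac{\left(-65\right)^{2}}{47}} = - \frac{9791}{46 + \frac{1}{47} \cdot 4225} = - \frac{9791}{46 + \frac{4225}{47}} = - \frac{9791}{\frac{6387}{47}} = \left(-9791\right) \frac{47}{6387} = - \frac{460177}{6387}$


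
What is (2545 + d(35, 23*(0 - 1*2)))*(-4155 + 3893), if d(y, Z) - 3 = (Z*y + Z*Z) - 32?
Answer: -791764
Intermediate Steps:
d(y, Z) = -29 + Z² + Z*y (d(y, Z) = 3 + ((Z*y + Z*Z) - 32) = 3 + ((Z*y + Z²) - 32) = 3 + ((Z² + Z*y) - 32) = 3 + (-32 + Z² + Z*y) = -29 + Z² + Z*y)
(2545 + d(35, 23*(0 - 1*2)))*(-4155 + 3893) = (2545 + (-29 + (23*(0 - 1*2))² + (23*(0 - 1*2))*35))*(-4155 + 3893) = (2545 + (-29 + (23*(0 - 2))² + (23*(0 - 2))*35))*(-262) = (2545 + (-29 + (23*(-2))² + (23*(-2))*35))*(-262) = (2545 + (-29 + (-46)² - 46*35))*(-262) = (2545 + (-29 + 2116 - 1610))*(-262) = (2545 + 477)*(-262) = 3022*(-262) = -791764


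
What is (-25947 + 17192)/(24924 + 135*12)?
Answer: -8755/26544 ≈ -0.32983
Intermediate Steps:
(-25947 + 17192)/(24924 + 135*12) = -8755/(24924 + 1620) = -8755/26544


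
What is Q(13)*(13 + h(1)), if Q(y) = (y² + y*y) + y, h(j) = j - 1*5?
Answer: 3159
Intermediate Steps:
h(j) = -5 + j (h(j) = j - 5 = -5 + j)
Q(y) = y + 2*y² (Q(y) = (y² + y²) + y = 2*y² + y = y + 2*y²)
Q(13)*(13 + h(1)) = (13*(1 + 2*13))*(13 + (-5 + 1)) = (13*(1 + 26))*(13 - 4) = (13*27)*9 = 351*9 = 3159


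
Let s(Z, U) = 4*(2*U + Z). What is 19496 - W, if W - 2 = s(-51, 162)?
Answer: 18402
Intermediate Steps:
s(Z, U) = 4*Z + 8*U (s(Z, U) = 4*(Z + 2*U) = 4*Z + 8*U)
W = 1094 (W = 2 + (4*(-51) + 8*162) = 2 + (-204 + 1296) = 2 + 1092 = 1094)
19496 - W = 19496 - 1*1094 = 19496 - 1094 = 18402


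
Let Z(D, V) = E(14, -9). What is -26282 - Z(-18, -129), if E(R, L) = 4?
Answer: -26286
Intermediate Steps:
Z(D, V) = 4
-26282 - Z(-18, -129) = -26282 - 1*4 = -26282 - 4 = -26286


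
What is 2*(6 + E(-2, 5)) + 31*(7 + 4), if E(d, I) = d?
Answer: 349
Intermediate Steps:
2*(6 + E(-2, 5)) + 31*(7 + 4) = 2*(6 - 2) + 31*(7 + 4) = 2*4 + 31*11 = 8 + 341 = 349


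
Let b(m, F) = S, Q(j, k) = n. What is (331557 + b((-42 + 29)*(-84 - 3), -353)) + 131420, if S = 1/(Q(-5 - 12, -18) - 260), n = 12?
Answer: 114818295/248 ≈ 4.6298e+5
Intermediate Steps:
Q(j, k) = 12
S = -1/248 (S = 1/(12 - 260) = 1/(-248) = -1/248 ≈ -0.0040323)
b(m, F) = -1/248
(331557 + b((-42 + 29)*(-84 - 3), -353)) + 131420 = (331557 - 1/248) + 131420 = 82226135/248 + 131420 = 114818295/248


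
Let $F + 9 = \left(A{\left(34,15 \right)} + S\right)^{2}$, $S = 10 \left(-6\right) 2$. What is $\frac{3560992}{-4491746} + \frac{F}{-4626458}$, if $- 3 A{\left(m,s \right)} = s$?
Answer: $- \frac{4136230757968}{5195218553917} \approx -0.79616$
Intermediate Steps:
$S = -120$ ($S = \left(-60\right) 2 = -120$)
$A{\left(m,s \right)} = - \frac{s}{3}$
$F = 15616$ ($F = -9 + \left(\left(- \frac{1}{3}\right) 15 - 120\right)^{2} = -9 + \left(-5 - 120\right)^{2} = -9 + \left(-125\right)^{2} = -9 + 15625 = 15616$)
$\frac{3560992}{-4491746} + \frac{F}{-4626458} = \frac{3560992}{-4491746} + \frac{15616}{-4626458} = 3560992 \left(- \frac{1}{4491746}\right) + 15616 \left(- \frac{1}{4626458}\right) = - \frac{1780496}{2245873} - \frac{7808}{2313229} = - \frac{4136230757968}{5195218553917}$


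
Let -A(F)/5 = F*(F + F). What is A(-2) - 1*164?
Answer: -204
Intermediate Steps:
A(F) = -10*F² (A(F) = -5*F*(F + F) = -5*F*2*F = -10*F²)
A(-2) - 1*164 = -10*(-2)² - 1*164 = -10*4 - 164 = -40 - 164 = -204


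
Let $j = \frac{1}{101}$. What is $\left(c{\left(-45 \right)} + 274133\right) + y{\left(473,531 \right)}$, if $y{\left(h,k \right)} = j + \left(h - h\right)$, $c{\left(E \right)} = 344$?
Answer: $\frac{27722178}{101} \approx 2.7448 \cdot 10^{5}$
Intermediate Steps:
$j = \frac{1}{101} \approx 0.009901$
$y{\left(h,k \right)} = \frac{1}{101}$ ($y{\left(h,k \right)} = \frac{1}{101} + \left(h - h\right) = \frac{1}{101} + 0 = \frac{1}{101}$)
$\left(c{\left(-45 \right)} + 274133\right) + y{\left(473,531 \right)} = \left(344 + 274133\right) + \frac{1}{101} = 274477 + \frac{1}{101} = \frac{27722178}{101}$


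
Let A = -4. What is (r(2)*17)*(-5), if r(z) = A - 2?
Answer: 510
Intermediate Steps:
r(z) = -6 (r(z) = -4 - 2 = -6)
(r(2)*17)*(-5) = -6*17*(-5) = -102*(-5) = 510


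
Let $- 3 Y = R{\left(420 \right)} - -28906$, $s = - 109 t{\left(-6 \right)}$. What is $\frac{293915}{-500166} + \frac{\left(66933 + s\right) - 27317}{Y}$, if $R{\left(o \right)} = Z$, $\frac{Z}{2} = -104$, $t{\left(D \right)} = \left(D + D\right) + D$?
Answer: $- \frac{11803746419}{2392293978} \approx -4.9341$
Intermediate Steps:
$t{\left(D \right)} = 3 D$ ($t{\left(D \right)} = 2 D + D = 3 D$)
$s = 1962$ ($s = - 109 \cdot 3 \left(-6\right) = \left(-109\right) \left(-18\right) = 1962$)
$Z = -208$ ($Z = 2 \left(-104\right) = -208$)
$R{\left(o \right)} = -208$
$Y = -9566$ ($Y = - \frac{-208 - -28906}{3} = - \frac{-208 + 28906}{3} = \left(- \frac{1}{3}\right) 28698 = -9566$)
$\frac{293915}{-500166} + \frac{\left(66933 + s\right) - 27317}{Y} = \frac{293915}{-500166} + \frac{\left(66933 + 1962\right) - 27317}{-9566} = 293915 \left(- \frac{1}{500166}\right) + \left(68895 - 27317\right) \left(- \frac{1}{9566}\right) = - \frac{293915}{500166} + 41578 \left(- \frac{1}{9566}\right) = - \frac{293915}{500166} - \frac{20789}{4783} = - \frac{11803746419}{2392293978}$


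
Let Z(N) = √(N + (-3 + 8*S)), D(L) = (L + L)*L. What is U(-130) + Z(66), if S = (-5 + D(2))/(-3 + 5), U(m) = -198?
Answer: -198 + 5*√3 ≈ -189.34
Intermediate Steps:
D(L) = 2*L² (D(L) = (2*L)*L = 2*L²)
S = 3/2 (S = (-5 + 2*2²)/(-3 + 5) = (-5 + 2*4)/2 = (-5 + 8)*(½) = 3*(½) = 3/2 ≈ 1.5000)
Z(N) = √(9 + N) (Z(N) = √(N + (-3 + 8*(3/2))) = √(N + (-3 + 12)) = √(N + 9) = √(9 + N))
U(-130) + Z(66) = -198 + √(9 + 66) = -198 + √75 = -198 + 5*√3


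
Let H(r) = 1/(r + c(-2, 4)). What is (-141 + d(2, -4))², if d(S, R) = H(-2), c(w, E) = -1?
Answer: 179776/9 ≈ 19975.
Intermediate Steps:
H(r) = 1/(-1 + r) (H(r) = 1/(r - 1) = 1/(-1 + r))
d(S, R) = -⅓ (d(S, R) = 1/(-1 - 2) = 1/(-3) = -⅓)
(-141 + d(2, -4))² = (-141 - ⅓)² = (-424/3)² = 179776/9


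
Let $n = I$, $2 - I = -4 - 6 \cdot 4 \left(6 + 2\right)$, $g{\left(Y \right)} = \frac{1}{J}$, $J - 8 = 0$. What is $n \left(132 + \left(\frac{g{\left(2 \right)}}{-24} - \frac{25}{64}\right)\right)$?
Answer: $\frac{208461}{8} \approx 26058.0$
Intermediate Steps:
$J = 8$ ($J = 8 + 0 = 8$)
$g{\left(Y \right)} = \frac{1}{8}$
$I = 198$ ($I = 2 - \left(-4 - 6 \cdot 4 \left(6 + 2\right)\right) = 2 - \left(-4 - 6 \cdot 4 \cdot 8\right) = 2 - \left(-4 - 192\right) = 2 - -196 = 2 + 196 = 198$)
$n = 198$
$n \left(132 + \left(\frac{g{\left(2 \right)}}{-24} - \frac{25}{64}\right)\right) = 198 \left(132 + \left(\frac{1}{8 \left(-24\right)} - \frac{25}{64}\right)\right) = 198 \left(132 + \left(\frac{1}{8} \left(- \frac{1}{24}\right) - \frac{25}{64}\right)\right) = 198 \left(132 - \frac{19}{48}\right) = 198 \cdot \frac{6317}{48} = \frac{208461}{8}$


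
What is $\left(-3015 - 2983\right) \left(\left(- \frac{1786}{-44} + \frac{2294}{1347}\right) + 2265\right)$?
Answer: $- \frac{205054672651}{14817} \approx -1.3839 \cdot 10^{7}$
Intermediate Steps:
$\left(-3015 - 2983\right) \left(\left(- \frac{1786}{-44} + \frac{2294}{1347}\right) + 2265\right) = - 5998 \left(\left(\left(-1786\right) \left(- \frac{1}{44}\right) + 2294 \cdot \frac{1}{1347}\right) + 2265\right) = - 5998 \left(\left(\frac{893}{22} + \frac{2294}{1347}\right) + 2265\right) = - 5998 \left(\frac{1253339}{29634} + 2265\right) = \left(-5998\right) \frac{68374349}{29634} = - \frac{205054672651}{14817}$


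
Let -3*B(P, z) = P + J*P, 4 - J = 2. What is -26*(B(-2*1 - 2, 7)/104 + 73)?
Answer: -1899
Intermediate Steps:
J = 2 (J = 4 - 1*2 = 4 - 2 = 2)
B(P, z) = -P (B(P, z) = -(P + 2*P)/3 = -P)
-26*(B(-2*1 - 2, 7)/104 + 73) = -26*(-(-2*1 - 2)/104 + 73) = -26*(-(-2 - 2)*(1/104) + 73) = -26*(-1*(-4)*(1/104) + 73) = -26*(4*(1/104) + 73) = -26*(1/26 + 73) = -26*1899/26 = -1899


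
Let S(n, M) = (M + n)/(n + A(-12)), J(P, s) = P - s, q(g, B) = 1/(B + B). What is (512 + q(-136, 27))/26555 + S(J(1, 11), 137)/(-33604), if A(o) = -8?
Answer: 939234451/48187127880 ≈ 0.019491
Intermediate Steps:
q(g, B) = 1/(2*B)
S(n, M) = (M + n)/(-8 + n) (S(n, M) = (M + n)/(n - 8) = (M + n)/(-8 + n))
(512 + q(-136, 27))/26555 + S(J(1, 11), 137)/(-33604) = (512 + (½)/27)/26555 + ((137 + (1 - 1*11))/(-8 + (1 - 1*11)))/(-33604) = (512 + (½)*(1/27))*(1/26555) + ((137 + (1 - 11))/(-8 + (1 - 11)))*(-1/33604) = (512 + 1/54)*(1/26555) + ((137 - 10)/(-8 - 10))*(-1/33604) = (27649/54)*(1/26555) + (127/(-18))*(-1/33604) = 27649/1433970 - 1/18*127*(-1/33604) = 27649/1433970 - 127/18*(-1/33604) = 27649/1433970 + 127/604872 = 939234451/48187127880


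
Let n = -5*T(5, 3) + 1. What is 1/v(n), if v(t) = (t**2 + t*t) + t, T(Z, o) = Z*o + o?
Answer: 1/15753 ≈ 6.3480e-5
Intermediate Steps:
T(Z, o) = o + Z*o
n = -89 (n = -15*(1 + 5) + 1 = -15*6 + 1 = -5*18 + 1 = -90 + 1 = -89)
v(t) = t + 2*t**2 (v(t) = (t**2 + t**2) + t = 2*t**2 + t = t + 2*t**2)
1/v(n) = 1/(-89*(1 + 2*(-89))) = 1/(-89*(1 - 178)) = 1/(-89*(-177)) = 1/15753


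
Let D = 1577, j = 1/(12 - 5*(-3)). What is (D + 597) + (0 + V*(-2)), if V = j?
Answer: 58696/27 ≈ 2173.9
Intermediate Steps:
j = 1/27 (j = 1/(12 + 15) = 1/27 ≈ 0.037037)
V = 1/27 ≈ 0.037037
(D + 597) + (0 + V*(-2)) = (1577 + 597) + (0 + (1/27)*(-2)) = 2174 + (0 - 2/27) = 2174 - 2/27 = 58696/27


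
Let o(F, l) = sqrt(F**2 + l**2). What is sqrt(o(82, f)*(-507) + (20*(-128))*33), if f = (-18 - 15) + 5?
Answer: sqrt(-84480 - 1014*sqrt(1877)) ≈ 358.34*I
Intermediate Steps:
f = -28 (f = -33 + 5 = -28)
sqrt(o(82, f)*(-507) + (20*(-128))*33) = sqrt(sqrt(82**2 + (-28)**2)*(-507) + (20*(-128))*33) = sqrt(sqrt(6724 + 784)*(-507) - 2560*33) = sqrt(sqrt(7508)*(-507) - 84480) = sqrt((2*sqrt(1877))*(-507) - 84480) = sqrt(-1014*sqrt(1877) - 84480) = sqrt(-84480 - 1014*sqrt(1877))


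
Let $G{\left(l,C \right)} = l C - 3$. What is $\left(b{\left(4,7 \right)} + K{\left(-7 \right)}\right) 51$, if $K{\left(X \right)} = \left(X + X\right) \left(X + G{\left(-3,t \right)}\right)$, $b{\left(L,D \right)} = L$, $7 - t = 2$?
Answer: $18054$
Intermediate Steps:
$t = 5$ ($t = 7 - 2 = 5$)
$G{\left(l,C \right)} = -3 + C l$ ($G{\left(l,C \right)} = C l - 3 = -3 + C l$)
$K{\left(X \right)} = 2 X \left(-18 + X\right)$ ($K{\left(X \right)} = \left(X + X\right) \left(X + \left(-3 + 5 \left(-3\right)\right)\right) = 2 X \left(X - 18\right) = 2 X \left(-18 + X\right)$)
$\left(b{\left(4,7 \right)} + K{\left(-7 \right)}\right) 51 = \left(4 + 2 \left(-7\right) \left(-18 - 7\right)\right) 51 = \left(4 + 2 \left(-7\right) \left(-25\right)\right) 51 = \left(4 + 350\right) 51 = 354 \cdot 51 = 18054$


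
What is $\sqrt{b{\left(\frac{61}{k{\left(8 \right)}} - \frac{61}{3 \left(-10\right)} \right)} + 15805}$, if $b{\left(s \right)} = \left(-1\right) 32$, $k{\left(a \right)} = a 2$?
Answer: $\sqrt{15773} \approx 125.59$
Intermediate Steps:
$k{\left(a \right)} = 2 a$
$b{\left(s \right)} = -32$
$\sqrt{b{\left(\frac{61}{k{\left(8 \right)}} - \frac{61}{3 \left(-10\right)} \right)} + 15805} = \sqrt{-32 + 15805} = \sqrt{15773}$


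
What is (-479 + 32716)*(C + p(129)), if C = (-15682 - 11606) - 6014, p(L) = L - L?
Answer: -1073556574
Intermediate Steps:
p(L) = 0
C = -33302 (C = -27288 - 6014 = -33302)
(-479 + 32716)*(C + p(129)) = (-479 + 32716)*(-33302 + 0) = 32237*(-33302) = -1073556574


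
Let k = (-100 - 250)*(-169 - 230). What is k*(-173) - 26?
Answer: -24159476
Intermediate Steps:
k = 139650 (k = -350*(-399) = 139650)
k*(-173) - 26 = 139650*(-173) - 26 = -24159450 - 26 = -24159476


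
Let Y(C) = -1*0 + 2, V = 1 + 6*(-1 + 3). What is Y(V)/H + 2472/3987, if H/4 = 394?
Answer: 650641/1047252 ≈ 0.62128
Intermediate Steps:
H = 1576 (H = 4*394 = 1576)
V = 13 (V = 1 + 6*2 = 1 + 12 = 13)
Y(C) = 2 (Y(C) = 0 + 2 = 2)
Y(V)/H + 2472/3987 = 2/1576 + 2472/3987 = 2*(1/1576) + 2472*(1/3987) = 1/788 + 824/1329 = 650641/1047252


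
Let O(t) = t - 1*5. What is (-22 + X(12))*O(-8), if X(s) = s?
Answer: 130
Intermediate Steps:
O(t) = -5 + t (O(t) = t - 5 = -5 + t)
(-22 + X(12))*O(-8) = (-22 + 12)*(-5 - 8) = -10*(-13) = 130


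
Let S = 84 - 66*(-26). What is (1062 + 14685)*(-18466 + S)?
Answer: -262439502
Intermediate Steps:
S = 1800 (S = 84 + 1716 = 1800)
(1062 + 14685)*(-18466 + S) = (1062 + 14685)*(-18466 + 1800) = 15747*(-16666) = -262439502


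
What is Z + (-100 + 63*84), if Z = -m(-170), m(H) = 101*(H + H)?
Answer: 39532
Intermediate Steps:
m(H) = 202*H (m(H) = 101*(2*H) = 202*H)
Z = 34340 (Z = -202*(-170) = -1*(-34340) = 34340)
Z + (-100 + 63*84) = 34340 + (-100 + 63*84) = 34340 + (-100 + 5292) = 34340 + 5192 = 39532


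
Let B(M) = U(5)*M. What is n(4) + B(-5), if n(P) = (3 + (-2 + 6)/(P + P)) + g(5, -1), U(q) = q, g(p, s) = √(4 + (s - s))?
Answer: -39/2 ≈ -19.500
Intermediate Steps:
g(p, s) = 2 (g(p, s) = √(4 + 0) = √4 = 2)
B(M) = 5*M
n(P) = 5 + 2/P (n(P) = (3 + (-2 + 6)/(P + P)) + 2 = (3 + 4/((2*P))) + 2 = (3 + 4*(1/(2*P))) + 2 = (3 + 2/P) + 2 = 5 + 2/P)
n(4) + B(-5) = (5 + 2/4) + 5*(-5) = (5 + 2*(¼)) - 25 = (5 + ½) - 25 = 11/2 - 25 = -39/2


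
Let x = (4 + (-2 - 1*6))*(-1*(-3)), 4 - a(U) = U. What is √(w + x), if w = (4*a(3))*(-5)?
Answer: 4*I*√2 ≈ 5.6569*I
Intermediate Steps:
a(U) = 4 - U
x = -12 (x = (4 + (-2 - 6))*3 = (4 - 8)*3 = -4*3 = -12)
w = -20 (w = (4*(4 - 1*3))*(-5) = (4*(4 - 3))*(-5) = (4*1)*(-5) = 4*(-5) = -20)
√(w + x) = √(-20 - 12) = √(-32) = 4*I*√2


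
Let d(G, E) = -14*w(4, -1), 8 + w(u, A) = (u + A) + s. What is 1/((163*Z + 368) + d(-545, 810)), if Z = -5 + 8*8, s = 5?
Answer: 1/9985 ≈ 0.00010015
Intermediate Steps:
w(u, A) = -3 + A + u (w(u, A) = -8 + ((u + A) + 5) = -8 + ((A + u) + 5) = -8 + (5 + A + u) = -3 + A + u)
Z = 59 (Z = -5 + 64 = 59)
d(G, E) = 0 (d(G, E) = -14*(-3 - 1 + 4) = -14*0 = 0)
1/((163*Z + 368) + d(-545, 810)) = 1/((163*59 + 368) + 0) = 1/((9617 + 368) + 0) = 1/(9985 + 0) = 1/9985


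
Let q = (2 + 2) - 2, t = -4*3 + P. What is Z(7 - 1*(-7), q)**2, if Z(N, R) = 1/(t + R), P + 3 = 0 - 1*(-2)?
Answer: 1/121 ≈ 0.0082645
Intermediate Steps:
P = -1 (P = -3 + (0 - 1*(-2)) = -3 + (0 + 2) = -3 + 2 = -1)
t = -13 (t = -4*3 - 1 = -12 - 1 = -13)
q = 2 (q = 4 - 2 = 2)
Z(N, R) = 1/(-13 + R)
Z(7 - 1*(-7), q)**2 = (1/(-13 + 2))**2 = (1/(-11))**2 = (-1/11)**2 = 1/121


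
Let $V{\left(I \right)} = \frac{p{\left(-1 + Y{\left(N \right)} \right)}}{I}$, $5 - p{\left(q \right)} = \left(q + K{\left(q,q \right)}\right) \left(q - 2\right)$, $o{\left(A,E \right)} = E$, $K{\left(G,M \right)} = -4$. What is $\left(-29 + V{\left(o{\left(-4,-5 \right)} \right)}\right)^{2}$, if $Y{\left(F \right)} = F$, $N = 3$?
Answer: $900$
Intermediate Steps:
$p{\left(q \right)} = 5 - \left(-4 + q\right) \left(-2 + q\right)$ ($p{\left(q \right)} = 5 - \left(q - 4\right) \left(q - 2\right) = 5 - \left(-4 + q\right) \left(-2 + q\right)$)
$V{\left(I \right)} = \frac{5}{I}$ ($V{\left(I \right)} = \frac{-3 - \left(-1 + 3\right)^{2} + 6 \left(-1 + 3\right)}{I} = \frac{-3 - 2^{2} + 6 \cdot 2}{I} = \frac{-3 - 4 + 12}{I} = \frac{5}{I}$)
$\left(-29 + V{\left(o{\left(-4,-5 \right)} \right)}\right)^{2} = \left(-29 + \frac{5}{-5}\right)^{2} = \left(-29 + 5 \left(- \frac{1}{5}\right)\right)^{2} = \left(-29 - 1\right)^{2} = \left(-30\right)^{2} = 900$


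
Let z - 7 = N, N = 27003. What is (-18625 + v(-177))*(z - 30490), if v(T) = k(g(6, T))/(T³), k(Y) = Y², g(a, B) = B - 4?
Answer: 119804796967760/1848411 ≈ 6.4815e+7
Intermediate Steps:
z = 27010 (z = 7 + 27003 = 27010)
g(a, B) = -4 + B
v(T) = (-4 + T)²/T³ (v(T) = (-4 + T)²/(T³) = (-4 + T)²/T³)
(-18625 + v(-177))*(z - 30490) = (-18625 + (-4 - 177)²/(-177)³)*(27010 - 30490) = (-18625 - 1/5545233*(-181)²)*(-3480) = (-18625 - 1/5545233*32761)*(-3480) = (-18625 - 32761/5545233)*(-3480) = -103279997386/5545233*(-3480) = 119804796967760/1848411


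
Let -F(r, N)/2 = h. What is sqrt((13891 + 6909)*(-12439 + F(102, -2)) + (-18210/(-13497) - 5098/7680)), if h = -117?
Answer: I*sqrt(295975380325886705235)/1079760 ≈ 15933.0*I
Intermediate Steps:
F(r, N) = 234 (F(r, N) = -2*(-117) = 234)
sqrt((13891 + 6909)*(-12439 + F(102, -2)) + (-18210/(-13497) - 5098/7680)) = sqrt((13891 + 6909)*(-12439 + 234) + (-18210/(-13497) - 5098/7680)) = sqrt(20800*(-12205) + (-18210*(-1/13497) - 5098*1/7680)) = sqrt(-253864000 + (6070/4499 - 2549/3840)) = sqrt(-253864000 + 11840849/17276160) = sqrt(-4385795070399151/17276160) = I*sqrt(295975380325886705235)/1079760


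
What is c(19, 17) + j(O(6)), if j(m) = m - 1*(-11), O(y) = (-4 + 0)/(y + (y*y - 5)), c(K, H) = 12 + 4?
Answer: 995/37 ≈ 26.892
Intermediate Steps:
c(K, H) = 16
O(y) = -4/(-5 + y + y²) (O(y) = -4/(y + (y² - 5)) = -4/(y + (-5 + y²)) = -4/(-5 + y + y²))
j(m) = 11 + m (j(m) = m + 11 = 11 + m)
c(19, 17) + j(O(6)) = 16 + (11 - 4/(-5 + 6 + 6²)) = 16 + (11 - 4/(-5 + 6 + 36)) = 16 + (11 - 4/37) = 16 + 403/37 = 995/37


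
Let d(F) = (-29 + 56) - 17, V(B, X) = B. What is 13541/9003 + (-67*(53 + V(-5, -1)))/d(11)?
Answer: -14409119/45015 ≈ -320.10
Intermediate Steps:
d(F) = 10 (d(F) = 27 - 17 = 10)
13541/9003 + (-67*(53 + V(-5, -1)))/d(11) = 13541/9003 - 67*(53 - 5)/10 = 13541*(1/9003) - 67*48*(⅒) = 13541/9003 - 3216*⅒ = 13541/9003 - 1608/5 = -14409119/45015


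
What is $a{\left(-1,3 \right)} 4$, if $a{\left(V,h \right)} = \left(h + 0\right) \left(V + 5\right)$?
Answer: $48$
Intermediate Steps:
$a{\left(V,h \right)} = h \left(5 + V\right)$
$a{\left(-1,3 \right)} 4 = 3 \left(5 - 1\right) 4 = 3 \cdot 4 \cdot 4 = 12 \cdot 4 = 48$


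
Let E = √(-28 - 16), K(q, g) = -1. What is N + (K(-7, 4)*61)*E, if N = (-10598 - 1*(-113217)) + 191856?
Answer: 294475 - 122*I*√11 ≈ 2.9448e+5 - 404.63*I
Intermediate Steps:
N = 294475 (N = (-10598 + 113217) + 191856 = 102619 + 191856 = 294475)
E = 2*I*√11 (E = √(-44) = 2*I*√11 ≈ 6.6332*I)
N + (K(-7, 4)*61)*E = 294475 + (-1*61)*(2*I*√11) = 294475 - 122*I*√11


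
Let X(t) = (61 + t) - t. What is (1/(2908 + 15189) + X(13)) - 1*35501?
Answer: -641357679/18097 ≈ -35440.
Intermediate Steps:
X(t) = 61
(1/(2908 + 15189) + X(13)) - 1*35501 = (1/(2908 + 15189) + 61) - 1*35501 = (1/18097 + 61) - 35501 = 1103918/18097 - 35501 = -641357679/18097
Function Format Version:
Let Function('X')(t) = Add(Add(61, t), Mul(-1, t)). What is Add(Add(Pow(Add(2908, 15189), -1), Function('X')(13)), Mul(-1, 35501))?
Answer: Rational(-641357679, 18097) ≈ -35440.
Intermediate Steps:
Function('X')(t) = 61
Add(Add(Pow(Add(2908, 15189), -1), Function('X')(13)), Mul(-1, 35501)) = Add(Add(Pow(Add(2908, 15189), -1), 61), Mul(-1, 35501)) = Add(Add(Pow(18097, -1), 61), -35501) = Add(Add(Rational(1, 18097), 61), -35501) = Add(Rational(1103918, 18097), -35501) = Rational(-641357679, 18097)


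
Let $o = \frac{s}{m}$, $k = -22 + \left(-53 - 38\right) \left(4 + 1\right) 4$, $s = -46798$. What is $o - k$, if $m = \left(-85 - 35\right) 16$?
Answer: $\frac{1791719}{960} \approx 1866.4$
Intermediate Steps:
$m = -1920$ ($m = \left(-120\right) 16 = -1920$)
$k = -1842$ ($k = -22 - 91 \cdot 5 \cdot 4 = -22 - 1820 = -1842$)
$o = \frac{23399}{960}$ ($o = - \frac{46798}{-1920} = \left(-46798\right) \left(- \frac{1}{1920}\right) = \frac{23399}{960} \approx 24.374$)
$o - k = \frac{23399}{960} - -1842 = \frac{23399}{960} + 1842 = \frac{1791719}{960}$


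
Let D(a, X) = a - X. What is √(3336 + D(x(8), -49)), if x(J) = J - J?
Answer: √3385 ≈ 58.181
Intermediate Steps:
x(J) = 0
√(3336 + D(x(8), -49)) = √(3336 + (0 - 1*(-49))) = √(3336 + (0 + 49)) = √(3336 + 49) = √3385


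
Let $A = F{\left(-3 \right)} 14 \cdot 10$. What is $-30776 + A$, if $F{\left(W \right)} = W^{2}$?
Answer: $-29516$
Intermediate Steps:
$A = 1260$ ($A = \left(-3\right)^{2} \cdot 14 \cdot 10 = 9 \cdot 14 \cdot 10 = 126 \cdot 10 = 1260$)
$-30776 + A = -30776 + 1260 = -29516$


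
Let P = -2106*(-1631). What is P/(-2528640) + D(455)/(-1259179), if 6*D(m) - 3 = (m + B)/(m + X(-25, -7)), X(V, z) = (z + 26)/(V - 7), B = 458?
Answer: -10481972984323919/7716449171828160 ≈ -1.3584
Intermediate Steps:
X(V, z) = (26 + z)/(-7 + V)
P = 3434886
D(m) = ½ + (458 + m)/(6*(-19/32 + m)) (D(m) = ½ + ((m + 458)/(m + (26 - 7)/(-7 - 25)))/6 = ½ + ((458 + m)/(m + 19/(-32)))/6 = ½ + ((458 + m)/(m - 1/32*19))/6 = ½ + ((458 + m)/(m - 19/32))/6 = ½ + ((458 + m)/(-19/32 + m))/6 = ½ + (458 + m)/(6*(-19/32 + m)))
P/(-2528640) + D(455)/(-1259179) = 3434886/(-2528640) + ((14599 + 128*455)/(6*(-19 + 32*455)))/(-1259179) = 3434886*(-1/2528640) + ((14599 + 58240)/(6*(-19 + 14560)))*(-1/1259179) = -190827/140480 + ((⅙)*72839/14541)*(-1/1259179) = -190827/140480 + ((⅙)*(1/14541)*72839)*(-1/1259179) = -190827/140480 + (72839/87246)*(-1/1259179) = -190827/140480 - 72839/109858331034 = -10481972984323919/7716449171828160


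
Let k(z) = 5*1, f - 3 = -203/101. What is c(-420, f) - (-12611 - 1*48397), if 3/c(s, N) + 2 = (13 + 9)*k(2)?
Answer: 2196289/36 ≈ 61008.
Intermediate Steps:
f = 100/101 (f = 3 - 203/101 = 100/101 ≈ 0.99010)
k(z) = 5
c(s, N) = 1/36 (c(s, N) = 3/(-2 + (13 + 9)*5) = 3/(-2 + 22*5) = 3/(-2 + 110) = 3/108 = 3*(1/108) = 1/36)
c(-420, f) - (-12611 - 1*48397) = 1/36 - (-12611 - 1*48397) = 1/36 - (-12611 - 48397) = 1/36 - 1*(-61008) = 1/36 + 61008 = 2196289/36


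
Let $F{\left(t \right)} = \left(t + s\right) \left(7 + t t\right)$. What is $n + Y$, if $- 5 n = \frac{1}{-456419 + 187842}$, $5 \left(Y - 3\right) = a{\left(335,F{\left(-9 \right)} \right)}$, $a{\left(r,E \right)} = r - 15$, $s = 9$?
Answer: $\frac{89973296}{1342885} \approx 67.0$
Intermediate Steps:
$F{\left(t \right)} = \left(7 + t^{2}\right) \left(9 + t\right)$ ($F{\left(t \right)} = \left(t + 9\right) \left(7 + t t\right) = \left(9 + t\right) \left(7 + t^{2}\right) = \left(7 + t^{2}\right) \left(9 + t\right)$)
$a{\left(r,E \right)} = -15 + r$ ($a{\left(r,E \right)} = r - 15 = -15 + r$)
$Y = 67$ ($Y = 3 + \frac{-15 + 335}{5} = 3 + \frac{1}{5} \cdot 320 = 3 + 64 = 67$)
$n = \frac{1}{1342885}$ ($n = - \frac{1}{5 \left(-456419 + 187842\right)} = - \frac{1}{5 \left(-268577\right)} = \left(- \frac{1}{5}\right) \left(- \frac{1}{268577}\right) = \frac{1}{1342885} \approx 7.4467 \cdot 10^{-7}$)
$n + Y = \frac{1}{1342885} + 67 = \frac{89973296}{1342885}$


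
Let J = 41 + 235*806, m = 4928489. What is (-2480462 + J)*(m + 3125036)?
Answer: -18450714363775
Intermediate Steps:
J = 189451 (J = 41 + 189410 = 189451)
(-2480462 + J)*(m + 3125036) = (-2480462 + 189451)*(4928489 + 3125036) = -2291011*8053525 = -18450714363775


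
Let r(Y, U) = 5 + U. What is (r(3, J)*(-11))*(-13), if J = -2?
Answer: 429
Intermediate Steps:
(r(3, J)*(-11))*(-13) = ((5 - 2)*(-11))*(-13) = (3*(-11))*(-13) = -33*(-13) = 429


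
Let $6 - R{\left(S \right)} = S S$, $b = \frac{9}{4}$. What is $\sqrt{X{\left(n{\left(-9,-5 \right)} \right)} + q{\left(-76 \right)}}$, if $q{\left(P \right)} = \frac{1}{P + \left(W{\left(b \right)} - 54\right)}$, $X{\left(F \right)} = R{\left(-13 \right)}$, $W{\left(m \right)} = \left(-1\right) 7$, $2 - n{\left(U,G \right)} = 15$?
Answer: $\frac{2 i \sqrt{764871}}{137} \approx 12.767 i$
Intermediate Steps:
$b = \frac{9}{4}$ ($b = 9 \cdot \frac{1}{4} = \frac{9}{4} \approx 2.25$)
$n{\left(U,G \right)} = -13$ ($n{\left(U,G \right)} = 2 - 15 = -13$)
$R{\left(S \right)} = 6 - S^{2}$ ($R{\left(S \right)} = 6 - S S = 6 - S^{2}$)
$W{\left(m \right)} = -7$
$X{\left(F \right)} = -163$ ($X{\left(F \right)} = 6 - \left(-13\right)^{2} = 6 - 169 = -163$)
$q{\left(P \right)} = \frac{1}{-61 + P}$ ($q{\left(P \right)} = \frac{1}{P - 61} = \frac{1}{-61 + P}$)
$\sqrt{X{\left(n{\left(-9,-5 \right)} \right)} + q{\left(-76 \right)}} = \sqrt{-163 + \frac{1}{-61 - 76}} = \sqrt{-163 + \frac{1}{-137}} = \sqrt{-163 - \frac{1}{137}} = \sqrt{- \frac{22332}{137}} = \frac{2 i \sqrt{764871}}{137}$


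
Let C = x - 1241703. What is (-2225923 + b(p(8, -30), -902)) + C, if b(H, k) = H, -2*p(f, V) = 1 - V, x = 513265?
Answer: -5908753/2 ≈ -2.9544e+6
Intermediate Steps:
p(f, V) = -½ + V/2 (p(f, V) = -(1 - V)/2 = -½ + V/2)
C = -728438 (C = 513265 - 1241703 = -728438)
(-2225923 + b(p(8, -30), -902)) + C = (-2225923 + (-½ + (½)*(-30))) - 728438 = (-2225923 + (-½ - 15)) - 728438 = (-2225923 - 31/2) - 728438 = -4451877/2 - 728438 = -5908753/2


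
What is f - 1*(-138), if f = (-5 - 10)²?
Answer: 363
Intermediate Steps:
f = 225 (f = (-15)² = 225)
f - 1*(-138) = 225 - 1*(-138) = 225 + 138 = 363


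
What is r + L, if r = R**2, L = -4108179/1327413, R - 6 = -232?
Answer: 22598279403/442471 ≈ 51073.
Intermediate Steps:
R = -226 (R = 6 - 232 = -226)
L = -1369393/442471 (L = -4108179*1/1327413 = -1369393/442471 ≈ -3.0949)
r = 51076 (r = (-226)**2 = 51076)
r + L = 51076 - 1369393/442471 = 22598279403/442471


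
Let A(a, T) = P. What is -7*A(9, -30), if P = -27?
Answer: 189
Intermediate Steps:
A(a, T) = -27
-7*A(9, -30) = -7*(-27) = 189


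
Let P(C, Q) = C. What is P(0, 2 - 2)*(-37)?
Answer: 0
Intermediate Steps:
P(0, 2 - 2)*(-37) = 0*(-37) = 0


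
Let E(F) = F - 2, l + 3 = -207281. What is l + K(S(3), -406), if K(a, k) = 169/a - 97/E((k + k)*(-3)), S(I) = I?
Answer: -1513176713/7302 ≈ -2.0723e+5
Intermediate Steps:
l = -207284 (l = -3 - 207281 = -207284)
E(F) = -2 + F
K(a, k) = -97/(-2 - 6*k) + 169/a (K(a, k) = 169/a - 97/(-2 + (k + k)*(-3)) = 169/a - 97/(-2 + (2*k)*(-3)) = 169/a - 97/(-2 - 6*k) = -97/(-2 - 6*k) + 169/a)
l + K(S(3), -406) = -207284 + (97/(2 + 6*(-406)) + 169/3) = -207284 + (97/(2 - 2436) + 169*(⅓)) = -207284 + (97/(-2434) + 169/3) = -207284 + (97*(-1/2434) + 169/3) = -207284 + (-97/2434 + 169/3) = -207284 + 411055/7302 = -1513176713/7302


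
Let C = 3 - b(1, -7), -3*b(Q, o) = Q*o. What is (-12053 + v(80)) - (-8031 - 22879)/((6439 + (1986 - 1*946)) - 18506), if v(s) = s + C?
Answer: -396149489/33081 ≈ -11975.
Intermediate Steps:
b(Q, o) = -Q*o/3
C = ⅔ (C = 3 - (-1)*(-7)/3 = 3 - 1*7/3 = 3 - 7/3 = ⅔ ≈ 0.66667)
v(s) = ⅔ + s (v(s) = s + ⅔ = ⅔ + s)
(-12053 + v(80)) - (-8031 - 22879)/((6439 + (1986 - 1*946)) - 18506) = (-12053 + (⅔ + 80)) - (-8031 - 22879)/((6439 + (1986 - 1*946)) - 18506) = (-12053 + 242/3) - (-30910)/((6439 + (1986 - 946)) - 18506) = -35917/3 - (-30910)/((6439 + 1040) - 18506) = -35917/3 - (-30910)/(7479 - 18506) = -35917/3 - (-30910)/(-11027) = -35917/3 - (-30910)*(-1)/11027 = -35917/3 - 1*30910/11027 = -35917/3 - 30910/11027 = -396149489/33081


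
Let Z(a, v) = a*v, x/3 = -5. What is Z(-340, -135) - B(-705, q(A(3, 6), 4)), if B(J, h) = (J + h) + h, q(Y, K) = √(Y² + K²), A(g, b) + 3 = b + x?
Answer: 46605 - 8*√10 ≈ 46580.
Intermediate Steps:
x = -15 (x = 3*(-5) = -15)
A(g, b) = -18 + b (A(g, b) = -3 + (b - 15) = -3 + (-15 + b) = -18 + b)
q(Y, K) = √(K² + Y²)
B(J, h) = J + 2*h
Z(-340, -135) - B(-705, q(A(3, 6), 4)) = -340*(-135) - (-705 + 2*√(4² + (-18 + 6)²)) = 45900 - (-705 + 2*√(16 + (-12)²)) = 45900 - (-705 + 2*√(16 + 144)) = 45900 - (-705 + 2*√160) = 45900 - (-705 + 2*(4*√10)) = 45900 - (-705 + 8*√10) = 45900 + (705 - 8*√10) = 46605 - 8*√10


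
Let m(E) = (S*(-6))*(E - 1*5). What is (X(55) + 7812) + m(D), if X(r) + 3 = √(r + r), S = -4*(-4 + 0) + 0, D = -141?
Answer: 21825 + √110 ≈ 21836.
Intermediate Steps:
S = 16 (S = -4*(-4) + 0 = 16 + 0 = 16)
m(E) = 480 - 96*E (m(E) = (16*(-6))*(E - 1*5) = -96*(E - 5) = -96*(-5 + E) = 480 - 96*E)
X(r) = -3 + √2*√r (X(r) = -3 + √(r + r) = -3 + √(2*r) = -3 + √2*√r)
(X(55) + 7812) + m(D) = ((-3 + √2*√55) + 7812) + (480 - 96*(-141)) = ((-3 + √110) + 7812) + (480 + 13536) = (7809 + √110) + 14016 = 21825 + √110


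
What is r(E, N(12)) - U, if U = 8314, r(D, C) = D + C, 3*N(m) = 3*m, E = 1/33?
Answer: -273965/33 ≈ -8302.0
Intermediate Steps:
E = 1/33 ≈ 0.030303
N(m) = m (N(m) = (3*m)/3 = m)
r(D, C) = C + D
r(E, N(12)) - U = (12 + 1/33) - 1*8314 = 397/33 - 8314 = -273965/33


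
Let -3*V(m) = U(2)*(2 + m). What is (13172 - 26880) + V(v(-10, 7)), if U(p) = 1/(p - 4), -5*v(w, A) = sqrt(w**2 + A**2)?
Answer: -41123/3 - sqrt(149)/30 ≈ -13708.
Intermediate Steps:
v(w, A) = -sqrt(A**2 + w**2)/5 (v(w, A) = -sqrt(w**2 + A**2)/5 = -sqrt(A**2 + w**2)/5)
U(p) = 1/(-4 + p)
V(m) = 1/3 + m/6 (V(m) = -(2 + m)/(3*(-4 + 2)) = -(2 + m)/(3*(-2)) = -(-1)*(2 + m)/6 = -(-1 - m/2)/3 = 1/3 + m/6)
(13172 - 26880) + V(v(-10, 7)) = (13172 - 26880) + (1/3 + (-sqrt(7**2 + (-10)**2)/5)/6) = -13708 + (1/3 + (-sqrt(49 + 100)/5)/6) = -13708 + (1/3 + (-sqrt(149)/5)/6) = -13708 + (1/3 - sqrt(149)/30) = -41123/3 - sqrt(149)/30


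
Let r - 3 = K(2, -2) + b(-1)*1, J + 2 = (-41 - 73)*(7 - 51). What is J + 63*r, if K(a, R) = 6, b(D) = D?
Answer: 5518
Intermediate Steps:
J = 5014 (J = -2 + (-41 - 73)*(7 - 51) = -2 - 114*(-44) = -2 + 5016 = 5014)
r = 8 (r = 3 + (6 - 1*1) = 3 + (6 - 1) = 3 + 5 = 8)
J + 63*r = 5014 + 63*8 = 5014 + 504 = 5518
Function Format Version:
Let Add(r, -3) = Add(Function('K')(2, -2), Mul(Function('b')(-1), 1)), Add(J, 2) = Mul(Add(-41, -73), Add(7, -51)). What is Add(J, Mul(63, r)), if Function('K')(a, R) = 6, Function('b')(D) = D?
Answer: 5518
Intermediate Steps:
J = 5014 (J = Add(-2, Mul(Add(-41, -73), Add(7, -51))) = Add(-2, Mul(-114, -44)) = Add(-2, 5016) = 5014)
r = 8 (r = Add(3, Add(6, Mul(-1, 1))) = Add(3, Add(6, -1)) = Add(3, 5) = 8)
Add(J, Mul(63, r)) = Add(5014, Mul(63, 8)) = Add(5014, 504) = 5518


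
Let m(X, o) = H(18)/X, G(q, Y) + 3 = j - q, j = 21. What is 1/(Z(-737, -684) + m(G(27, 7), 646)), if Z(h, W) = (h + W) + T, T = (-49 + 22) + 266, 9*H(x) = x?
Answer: -9/10640 ≈ -0.00084586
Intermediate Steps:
H(x) = x/9
T = 239 (T = -27 + 266 = 239)
G(q, Y) = 18 - q (G(q, Y) = -3 + (21 - q) = 18 - q)
Z(h, W) = 239 + W + h (Z(h, W) = (h + W) + 239 = (W + h) + 239 = 239 + W + h)
m(X, o) = 2/X (m(X, o) = ((1/9)*18)/X = 2/X)
1/(Z(-737, -684) + m(G(27, 7), 646)) = 1/((239 - 684 - 737) + 2/(18 - 1*27)) = 1/(-1182 + 2/(18 - 27)) = 1/(-1182 + 2/(-9)) = 1/(-1182 + 2*(-1/9)) = 1/(-1182 - 2/9) = 1/(-10640/9) = -9/10640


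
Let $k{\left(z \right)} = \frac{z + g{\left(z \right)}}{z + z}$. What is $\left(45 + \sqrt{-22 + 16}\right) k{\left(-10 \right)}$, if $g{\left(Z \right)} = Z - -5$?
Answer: $\frac{135}{4} + \frac{3 i \sqrt{6}}{4} \approx 33.75 + 1.8371 i$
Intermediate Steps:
$g{\left(Z \right)} = 5 + Z$ ($g{\left(Z \right)} = Z + 5 = 5 + Z$)
$k{\left(z \right)} = \frac{5 + 2 z}{2 z}$ ($k{\left(z \right)} = \frac{z + \left(5 + z\right)}{z + z} = \frac{5 + 2 z}{2 z}$)
$\left(45 + \sqrt{-22 + 16}\right) k{\left(-10 \right)} = \left(45 + \sqrt{-22 + 16}\right) \frac{\frac{5}{2} - 10}{-10} = \left(45 + \sqrt{-6}\right) \left(\left(- \frac{1}{10}\right) \left(- \frac{15}{2}\right)\right) = \left(45 + i \sqrt{6}\right) \frac{3}{4} = \frac{135}{4} + \frac{3 i \sqrt{6}}{4}$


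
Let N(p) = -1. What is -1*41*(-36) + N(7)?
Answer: 1475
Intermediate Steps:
-1*41*(-36) + N(7) = -1*41*(-36) - 1 = -41*(-36) - 1 = 1476 - 1 = 1475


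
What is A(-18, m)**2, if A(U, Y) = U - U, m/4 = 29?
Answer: 0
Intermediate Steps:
m = 116 (m = 4*29 = 116)
A(U, Y) = 0
A(-18, m)**2 = 0**2 = 0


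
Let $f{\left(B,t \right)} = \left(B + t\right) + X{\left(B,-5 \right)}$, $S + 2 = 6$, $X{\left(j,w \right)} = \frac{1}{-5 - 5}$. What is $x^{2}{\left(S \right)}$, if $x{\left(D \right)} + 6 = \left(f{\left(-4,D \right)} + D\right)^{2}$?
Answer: $\frac{848241}{10000} \approx 84.824$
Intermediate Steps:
$X{\left(j,w \right)} = - \frac{1}{10}$ ($X{\left(j,w \right)} = \frac{1}{-10} = - \frac{1}{10}$)
$S = 4$ ($S = -2 + 6 = 4$)
$f{\left(B,t \right)} = - \frac{1}{10} + B + t$ ($f{\left(B,t \right)} = \left(B + t\right) - \frac{1}{10} = - \frac{1}{10} + B + t$)
$x{\left(D \right)} = -6 + \left(- \frac{41}{10} + 2 D\right)^{2}$ ($x{\left(D \right)} = -6 + \left(\left(- \frac{1}{10} - 4 + D\right) + D\right)^{2} = -6 + \left(\left(- \frac{41}{10} + D\right) + D\right)^{2} = -6 + \left(- \frac{41}{10} + 2 D\right)^{2}$)
$x^{2}{\left(S \right)} = \left(-6 + \frac{\left(-41 + 20 \cdot 4\right)^{2}}{100}\right)^{2} = \left(-6 + \frac{\left(-41 + 80\right)^{2}}{100}\right)^{2} = \left(-6 + \frac{39^{2}}{100}\right)^{2} = \left(-6 + \frac{1}{100} \cdot 1521\right)^{2} = \left(-6 + \frac{1521}{100}\right)^{2} = \left(\frac{921}{100}\right)^{2} = \frac{848241}{10000}$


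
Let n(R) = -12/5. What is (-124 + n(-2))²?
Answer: 399424/25 ≈ 15977.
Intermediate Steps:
n(R) = -12/5 (n(R) = -12*⅕ = -12/5)
(-124 + n(-2))² = (-124 - 12/5)² = (-632/5)² = 399424/25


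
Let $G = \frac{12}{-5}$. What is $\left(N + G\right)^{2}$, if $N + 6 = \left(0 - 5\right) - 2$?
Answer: $\frac{5929}{25} \approx 237.16$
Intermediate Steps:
$G = - \frac{12}{5}$ ($G = 12 \left(- \frac{1}{5}\right) = - \frac{12}{5} \approx -2.4$)
$N = -13$ ($N = -6 + \left(\left(0 - 5\right) - 2\right) = -6 - 7 = -13$)
$\left(N + G\right)^{2} = \left(-13 - \frac{12}{5}\right)^{2} = \left(- \frac{77}{5}\right)^{2} = \frac{5929}{25}$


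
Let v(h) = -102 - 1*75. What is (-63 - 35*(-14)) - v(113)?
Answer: 604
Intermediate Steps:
v(h) = -177 (v(h) = -102 - 75 = -177)
(-63 - 35*(-14)) - v(113) = (-63 - 35*(-14)) - 1*(-177) = (-63 + 490) + 177 = 427 + 177 = 604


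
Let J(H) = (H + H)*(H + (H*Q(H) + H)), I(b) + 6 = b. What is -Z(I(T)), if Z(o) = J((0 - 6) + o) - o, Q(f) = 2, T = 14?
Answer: -24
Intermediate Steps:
I(b) = -6 + b
J(H) = 8*H**2 (J(H) = (H + H)*(H + (H*2 + H)) = (2*H)*(H + (2*H + H)) = (2*H)*(H + 3*H) = (2*H)*(4*H) = 8*H**2)
Z(o) = -o + 8*(-6 + o)**2 (Z(o) = 8*((0 - 6) + o)**2 - o = 8*(-6 + o)**2 - o = -o + 8*(-6 + o)**2)
-Z(I(T)) = -(-(-6 + 14) + 8*(-6 + (-6 + 14))**2) = -(-1*8 + 8*(-6 + 8)**2) = -(-8 + 8*2**2) = -(-8 + 8*4) = -(-8 + 32) = -1*24 = -24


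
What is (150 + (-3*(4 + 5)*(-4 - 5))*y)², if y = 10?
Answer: 6656400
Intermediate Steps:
(150 + (-3*(4 + 5)*(-4 - 5))*y)² = (150 - 3*(4 + 5)*(-4 - 5)*10)² = (150 - 27*(-9)*10)² = (150 - 3*(-81)*10)² = (150 + 243*10)² = (150 + 2430)² = 2580² = 6656400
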